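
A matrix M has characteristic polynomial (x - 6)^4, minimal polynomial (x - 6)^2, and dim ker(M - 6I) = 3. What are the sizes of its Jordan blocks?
Jordan blocks: (6, 2), (6, 1), (6, 1)

λ = 6: algebraic multiplicity 4 (exponent in χ_M), largest block size 2 (exponent in m_M), 3 blocks (geometric multiplicity). These force block sizes [2, 1, 1].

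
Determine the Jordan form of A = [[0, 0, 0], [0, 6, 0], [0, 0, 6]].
The characteristic polynomial is det(xI - A) = x(x - 6)^2, so the eigenvalues are 0 (algebraic multiplicity 1), 6 (algebraic multiplicity 2).

For λ = 0: algebraic multiplicity 1 gives one 1×1 block.

For λ = 6: rank(A - 6I) = 1. The eigenspace has dimension 3 - 1 = 2, so there are 2 Jordan blocks; the rank sequence gives block sizes [1, 1].

Assembling the blocks gives the Jordan form J above.

J = [[0, 0, 0], [0, 6, 0], [0, 0, 6]]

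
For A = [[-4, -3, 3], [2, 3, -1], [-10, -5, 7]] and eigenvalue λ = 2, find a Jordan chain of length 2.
v_1 = [[-2, 2, -1]]^T, v_2 = [[3, -1, 5]]^T

We seek v_1 ∈ ker((A - 2I)^2) \ ker(A - 2I), then set v_{i+1} = (A - 2I) v_i.

One such chain is v_1 = [[-2, 2, -1]]^T, v_2 = [[3, -1, 5]]^T. Check: (A - 2I) v_2 = [[0, 0, 0]]^T = 0.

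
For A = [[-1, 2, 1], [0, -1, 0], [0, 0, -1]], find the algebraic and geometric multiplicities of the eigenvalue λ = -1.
algebraic multiplicity 3, geometric multiplicity 2

The characteristic polynomial is (x + 1)^3, so the factor x + 1 appears with exponent 3: the algebraic multiplicity is 3.

rank(A + I) = 1, so the eigenspace has dimension 3 - 1 = 2: the geometric multiplicity is 2.

Since 2 < 3, A is not diagonalizable.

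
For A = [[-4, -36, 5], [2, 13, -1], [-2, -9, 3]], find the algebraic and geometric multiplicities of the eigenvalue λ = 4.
algebraic multiplicity 3, geometric multiplicity 1

The characteristic polynomial is (x - 4)^3, so the factor x - 4 appears with exponent 3: the algebraic multiplicity is 3.

rank(A - 4I) = 2, so the eigenspace has dimension 3 - 2 = 1: the geometric multiplicity is 1.

Since 1 < 3, A is not diagonalizable.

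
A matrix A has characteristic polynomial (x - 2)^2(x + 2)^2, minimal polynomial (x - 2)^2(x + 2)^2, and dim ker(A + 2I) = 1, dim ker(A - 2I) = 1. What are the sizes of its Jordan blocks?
λ = -2: algebraic multiplicity 2 (exponent in χ_A), largest block size 2 (exponent in m_A), 1 block (geometric multiplicity). This forces block sizes [2].
λ = 2: algebraic multiplicity 2 (exponent in χ_A), largest block size 2 (exponent in m_A), 1 block (geometric multiplicity). This forces block sizes [2].

Jordan blocks: (-2, 2), (2, 2)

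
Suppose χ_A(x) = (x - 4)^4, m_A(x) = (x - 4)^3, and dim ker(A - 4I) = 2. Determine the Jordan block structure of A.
Jordan blocks: (4, 3), (4, 1)

λ = 4: algebraic multiplicity 4 (exponent in χ_A), largest block size 3 (exponent in m_A), 2 blocks (geometric multiplicity). These force block sizes [3, 1].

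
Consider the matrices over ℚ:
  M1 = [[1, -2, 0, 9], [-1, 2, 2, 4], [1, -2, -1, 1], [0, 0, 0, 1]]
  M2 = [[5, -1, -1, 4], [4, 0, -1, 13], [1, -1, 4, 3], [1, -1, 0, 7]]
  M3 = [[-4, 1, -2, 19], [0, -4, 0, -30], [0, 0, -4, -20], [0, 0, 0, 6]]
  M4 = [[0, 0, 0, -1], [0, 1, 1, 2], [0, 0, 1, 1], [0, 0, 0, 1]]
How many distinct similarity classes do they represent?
3 classes: {M1, M4}, {M2}, {M3}

Characteristic polynomials: χ_{M1} = x(x - 1)^3, χ_{M2} = (x - 4)^4, χ_{M3} = (x - 6)(x + 4)^3, χ_{M4} = x(x - 1)^3.

{M1, M4}: invariant factors x(x - 1)^3.

{M2}: invariant factors (x - 4)^2, (x - 4)^2.

{M3}: invariant factors x + 4, (x - 6)(x + 4)^2.

Matrices are similar if and only if their invariant-factor lists agree; the partition into similarity classes is {M1, M4}, {M2}, {M3}.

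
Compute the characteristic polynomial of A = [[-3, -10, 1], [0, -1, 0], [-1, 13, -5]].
χ_A(x) = (x + 1)(x + 4)^2

xI - A = [[x + 3, 10, -1], [0, x + 1, 0], [1, -13, x + 5]].

Expanding det(xI - A) along the first row:
det(xI - A) = + (x + 3)·det([[x + 1, 0], [-13, x + 5]]) - (10)·det([[0, 0], [1, x + 5]]) + (-1)·det([[0, x + 1], [1, -13]]).

Evaluating gives χ_A(x) = x^3 + 9x^2 + 24x + 16 = (x + 1)(x + 4)^2.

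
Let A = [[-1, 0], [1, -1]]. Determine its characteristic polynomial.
xI - A = [[x + 1, 0], [-1, x + 1]].

Expanding det(xI - A) along the first row:
det(xI - A) = + (x + 1)·det([[x + 1]]) - (0)·det([[-1]]).

Evaluating gives χ_A(x) = x^2 + 2x + 1 = (x + 1)^2.

χ_A(x) = (x + 1)^2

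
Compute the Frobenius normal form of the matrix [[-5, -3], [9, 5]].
R = [[0, -2], [1, 0]]

The invariant factors of A (the non-unit diagonal entries of the Smith normal form of xI - A over ℚ[x]) are x^2 + 2, each dividing the next. The characteristic polynomial is their product, x^2 + 2.

The rational canonical form is the block-diagonal matrix of companion matrices C(f_i):
R = [[0, -2], [1, 0]].

Note the characteristic polynomial does not split into linear factors over ℚ, so A has no Jordan form over ℚ; the rational canonical form exists over any field.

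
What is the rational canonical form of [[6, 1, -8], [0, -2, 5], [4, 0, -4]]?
R = [[0, 0, 4], [1, 0, -4], [0, 1, 0]]

The invariant factors of A (the non-unit diagonal entries of the Smith normal form of xI - A over ℚ[x]) are x^3 + 4x - 4, each dividing the next. The characteristic polynomial is their product, x^3 + 4x - 4.

The rational canonical form is the block-diagonal matrix of companion matrices C(f_i):
R = [[0, 0, 4], [1, 0, -4], [0, 1, 0]].

Note the characteristic polynomial does not split into linear factors over ℚ, so A has no Jordan form over ℚ; the rational canonical form exists over any field.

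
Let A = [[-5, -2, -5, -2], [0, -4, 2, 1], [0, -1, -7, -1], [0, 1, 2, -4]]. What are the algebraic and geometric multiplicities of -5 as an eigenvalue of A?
algebraic multiplicity 4, geometric multiplicity 2

The characteristic polynomial is (x + 5)^4, so the factor x + 5 appears with exponent 4: the algebraic multiplicity is 4.

rank(A + 5I) = 2, so the eigenspace has dimension 4 - 2 = 2: the geometric multiplicity is 2.

Since 2 < 4, A is not diagonalizable.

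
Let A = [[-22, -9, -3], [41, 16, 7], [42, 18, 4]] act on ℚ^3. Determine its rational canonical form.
The invariant factors of A (the non-unit diagonal entries of the Smith normal form of xI - A over ℚ[x]) are (x - 1)^2(x + 4), each dividing the next. The characteristic polynomial is their product, (x - 1)^2(x + 4).

The rational canonical form is the block-diagonal matrix of companion matrices C(f_i):
R = [[0, 0, -4], [1, 0, 7], [0, 1, -2]].

R = [[0, 0, -4], [1, 0, 7], [0, 1, -2]]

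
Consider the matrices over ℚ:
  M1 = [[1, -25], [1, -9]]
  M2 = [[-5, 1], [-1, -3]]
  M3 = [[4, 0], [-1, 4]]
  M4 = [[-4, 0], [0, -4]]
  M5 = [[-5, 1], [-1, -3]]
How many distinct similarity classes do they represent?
3 classes: {M1, M2, M5}, {M3}, {M4}

Characteristic polynomials: χ_{M1} = (x + 4)^2, χ_{M2} = (x + 4)^2, χ_{M3} = (x - 4)^2, χ_{M4} = (x + 4)^2, χ_{M5} = (x + 4)^2.

{M1, M2, M5}: invariant factors (x + 4)^2.

{M3}: invariant factors (x - 4)^2.

{M4}: invariant factors x + 4, x + 4.

Matrices are similar if and only if their invariant-factor lists agree; the partition into similarity classes is {M1, M2, M5}, {M3}, {M4}.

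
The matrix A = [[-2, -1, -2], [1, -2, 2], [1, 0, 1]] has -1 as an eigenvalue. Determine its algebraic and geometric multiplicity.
algebraic multiplicity 3, geometric multiplicity 1

The characteristic polynomial is (x + 1)^3, so the factor x + 1 appears with exponent 3: the algebraic multiplicity is 3.

rank(A + I) = 2, so the eigenspace has dimension 3 - 2 = 1: the geometric multiplicity is 1.

Since 1 < 3, A is not diagonalizable.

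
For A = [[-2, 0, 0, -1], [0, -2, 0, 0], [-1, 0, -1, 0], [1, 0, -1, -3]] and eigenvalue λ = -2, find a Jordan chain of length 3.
v_1 = [[0, 0, 1, 0]]^T, v_2 = [[0, 0, 1, -1]]^T, v_3 = [[1, 0, 1, 0]]^T

We seek v_1 ∈ ker((A + 2I)^3) \ ker((A + 2I)^2), then set v_{i+1} = (A + 2I) v_i.

One such chain is v_1 = [[0, 0, 1, 0]]^T, v_2 = [[0, 0, 1, -1]]^T, v_3 = [[1, 0, 1, 0]]^T. Check: (A + 2I) v_3 = [[0, 0, 0, 0]]^T = 0.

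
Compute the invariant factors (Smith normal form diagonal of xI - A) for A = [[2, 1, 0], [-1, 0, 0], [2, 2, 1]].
The Jordan structure of A has elementary divisors (x - 1)^2, (x - 1). Arranging the block sizes at each eigenvalue in decreasing order and taking row products gives the invariant factors.

Invariant factors (smallest first, each dividing the next): x - 1, (x - 1)^2.

Check: the last factor (x - 1)^2 is the minimal polynomial, and the product (x - 1)^3 is the characteristic polynomial.

x - 1, (x - 1)^2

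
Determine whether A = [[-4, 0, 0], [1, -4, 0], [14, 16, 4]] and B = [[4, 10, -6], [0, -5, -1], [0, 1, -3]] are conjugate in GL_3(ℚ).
Yes.

Two matrices over a field are similar if and only if they have the same invariant factors.

Both A and B have characteristic polynomial (x - 4)(x + 4)^2 and minimal polynomial (x - 4)(x + 4)^2. Computing further, both have invariant factors (x - 4)(x + 4)^2. Hence A and B are similar.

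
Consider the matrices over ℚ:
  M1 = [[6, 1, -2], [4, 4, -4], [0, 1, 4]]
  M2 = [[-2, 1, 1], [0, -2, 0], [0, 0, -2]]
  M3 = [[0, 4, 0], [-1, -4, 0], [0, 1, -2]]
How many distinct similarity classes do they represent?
3 classes: {M1}, {M2}, {M3}

Characteristic polynomials: χ_{M1} = (x - 6)(x - 4)^2, χ_{M2} = (x + 2)^3, χ_{M3} = (x + 2)^3.

{M1}: invariant factors (x - 6)(x - 4)^2.

{M2}: invariant factors x + 2, (x + 2)^2.

{M3}: invariant factors (x + 2)^3.

Matrices are similar if and only if their invariant-factor lists agree; the partition into similarity classes is {M1}, {M2}, {M3}.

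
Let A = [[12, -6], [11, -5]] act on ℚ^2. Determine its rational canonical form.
The invariant factors of A (the non-unit diagonal entries of the Smith normal form of xI - A over ℚ[x]) are (x - 6)(x - 1), each dividing the next. The characteristic polynomial is their product, (x - 6)(x - 1).

The rational canonical form is the block-diagonal matrix of companion matrices C(f_i):
R = [[0, -6], [1, 7]].

R = [[0, -6], [1, 7]]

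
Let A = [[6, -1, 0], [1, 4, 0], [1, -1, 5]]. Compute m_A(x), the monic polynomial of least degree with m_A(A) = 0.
The characteristic polynomial factors as (x - 5)^3. The minimal polynomial is ∏(x - λ)^{k_λ} where k_λ is the size of the largest Jordan block at λ.

For λ = 5: rank(A - 5I) = 1, and the largest Jordan block has size 2 (the smallest k with rank((A - 5I)^k) = rank((A - 5I)^(k+1))).

So m_A(x) = (x - 5)^2.

m_A(x) = (x - 5)^2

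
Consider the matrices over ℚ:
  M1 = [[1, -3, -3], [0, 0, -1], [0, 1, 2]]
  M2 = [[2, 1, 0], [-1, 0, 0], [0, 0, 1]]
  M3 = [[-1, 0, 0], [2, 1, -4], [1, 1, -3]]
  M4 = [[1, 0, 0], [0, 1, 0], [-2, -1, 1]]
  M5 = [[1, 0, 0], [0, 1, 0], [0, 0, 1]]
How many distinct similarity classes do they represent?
Characteristic polynomials: χ_{M1} = (x - 1)^3, χ_{M2} = (x - 1)^3, χ_{M3} = (x + 1)^3, χ_{M4} = (x - 1)^3, χ_{M5} = (x - 1)^3.

{M1, M2, M4}: invariant factors x - 1, (x - 1)^2.

{M3}: invariant factors x + 1, (x + 1)^2.

{M5}: invariant factors x - 1, x - 1, x - 1.

Matrices are similar if and only if their invariant-factor lists agree; the partition into similarity classes is {M1, M2, M4}, {M3}, {M5}.

3 classes: {M1, M2, M4}, {M3}, {M5}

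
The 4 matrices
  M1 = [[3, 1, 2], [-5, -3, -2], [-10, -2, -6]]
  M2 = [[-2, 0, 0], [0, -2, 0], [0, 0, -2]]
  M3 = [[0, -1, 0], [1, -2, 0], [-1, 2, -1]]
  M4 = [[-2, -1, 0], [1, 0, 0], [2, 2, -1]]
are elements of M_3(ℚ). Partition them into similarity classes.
4 classes: {M1}, {M2}, {M3}, {M4}

Characteristic polynomials: χ_{M1} = (x + 2)^3, χ_{M2} = (x + 2)^3, χ_{M3} = (x + 1)^3, χ_{M4} = (x + 1)^3.

{M1}: invariant factors x + 2, (x + 2)^2.

{M2}: invariant factors x + 2, x + 2, x + 2.

{M3}: invariant factors (x + 1)^3.

{M4}: invariant factors x + 1, (x + 1)^2.

Matrices are similar if and only if their invariant-factor lists agree; the partition into similarity classes is {M1}, {M2}, {M3}, {M4}.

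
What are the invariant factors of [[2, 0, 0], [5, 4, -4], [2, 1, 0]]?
The Jordan structure of A has elementary divisors (x - 2)^3. Arranging the block sizes at each eigenvalue in decreasing order and taking row products gives the invariant factors.

Invariant factors (smallest first, each dividing the next): (x - 2)^3.

Check: the last factor (x - 2)^3 is the minimal polynomial, and the product (x - 2)^3 is the characteristic polynomial.

(x - 2)^3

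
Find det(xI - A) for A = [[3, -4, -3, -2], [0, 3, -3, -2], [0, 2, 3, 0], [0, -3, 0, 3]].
xI - A = [[x - 3, 4, 3, 2], [0, x - 3, 3, 2], [0, -2, x - 3, 0], [0, 3, 0, x - 3]].

Expanding det(xI - A) along the first row:
det(xI - A) = + (x - 3)·det([[x - 3, 3, 2], [-2, x - 3, 0], [3, 0, x - 3]]) - (4)·det([[0, 3, 2], [0, x - 3, 0], [0, 0, x - 3]]) + (3)·det([[0, x - 3, 2], [0, -2, 0], [0, 3, x - 3]]) - (2)·det([[0, x - 3, 3], [0, -2, x - 3], [0, 3, 0]]).

Evaluating gives χ_A(x) = x^4 - 12x^3 + 54x^2 - 108x + 81 = (x - 3)^4.

χ_A(x) = (x - 3)^4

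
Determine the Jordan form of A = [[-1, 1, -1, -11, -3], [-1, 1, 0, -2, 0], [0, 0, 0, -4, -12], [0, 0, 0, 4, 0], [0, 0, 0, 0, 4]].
J = [[0, 1, 0, 0, 0], [0, 0, 1, 0, 0], [0, 0, 0, 0, 0], [0, 0, 0, 4, 0], [0, 0, 0, 0, 4]]

The characteristic polynomial is det(xI - A) = x^3(x - 4)^2, so the eigenvalues are 0 (algebraic multiplicity 3), 4 (algebraic multiplicity 2).

For λ = 0: rank(A) = 4, rank(A^2) = 3, rank(A^3) = 2. The eigenspace has dimension 5 - 4 = 1, so there is 1 Jordan block; the rank sequence gives block sizes [3].

For λ = 4: rank(A - 4I) = 3. The eigenspace has dimension 5 - 3 = 2, so there are 2 Jordan blocks; the rank sequence gives block sizes [1, 1].

Assembling the blocks gives the Jordan form J above.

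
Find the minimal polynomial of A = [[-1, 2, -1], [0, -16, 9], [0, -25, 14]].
The characteristic polynomial factors as (x + 1)^3. The minimal polynomial is ∏(x - λ)^{k_λ} where k_λ is the size of the largest Jordan block at λ.

For λ = -1: rank(A + I) = 2, and the largest Jordan block has size 3 (the smallest k with rank((A + I)^k) = rank((A + I)^(k+1))).

So m_A(x) = (x + 1)^3.

m_A(x) = (x + 1)^3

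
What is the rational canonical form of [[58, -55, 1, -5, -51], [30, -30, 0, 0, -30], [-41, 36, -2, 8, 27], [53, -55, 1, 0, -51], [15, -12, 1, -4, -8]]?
R = [[5, 0, 0, 0, 0], [0, 0, 0, 0, -30], [0, 1, 0, 0, 71], [0, 0, 1, 0, -53], [0, 0, 0, 1, 13]]

The invariant factors of A (the non-unit diagonal entries of the Smith normal form of xI - A over ℚ[x]) are x - 5, (x - 6)(x - 5)(x - 1)^2, each dividing the next. The characteristic polynomial is their product, (x - 6)(x - 5)^2(x - 1)^2.

The rational canonical form is the block-diagonal matrix of companion matrices C(f_i):
R = [[5, 0, 0, 0, 0], [0, 0, 0, 0, -30], [0, 1, 0, 0, 71], [0, 0, 1, 0, -53], [0, 0, 0, 1, 13]].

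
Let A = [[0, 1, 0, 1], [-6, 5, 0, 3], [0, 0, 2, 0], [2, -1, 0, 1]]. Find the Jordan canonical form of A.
The characteristic polynomial is det(xI - A) = (x - 2)^4, so the eigenvalues are 2 (algebraic multiplicity 4).

For λ = 2: rank(A - 2I) = 1, rank((A - 2I)^2) = 0. The eigenspace has dimension 4 - 1 = 3, so there are 3 Jordan blocks; the rank sequence gives block sizes [2, 1, 1].

Assembling the blocks gives the Jordan form J above.

J = [[2, 1, 0, 0], [0, 2, 0, 0], [0, 0, 2, 0], [0, 0, 0, 2]]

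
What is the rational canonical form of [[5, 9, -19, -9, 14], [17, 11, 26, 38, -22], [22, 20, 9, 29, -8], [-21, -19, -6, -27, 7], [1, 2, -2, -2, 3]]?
The invariant factors of A (the non-unit diagonal entries of the Smith normal form of xI - A over ℚ[x]) are (x - 3)(x + 2)(x^3 + 4x + 1), each dividing the next. The characteristic polynomial is their product, (x - 3)(x + 2)(x^3 + 4x + 1).

The rational canonical form is the block-diagonal matrix of companion matrices C(f_i):
R = [[0, 0, 0, 0, 6], [1, 0, 0, 0, 25], [0, 1, 0, 0, 3], [0, 0, 1, 0, 2], [0, 0, 0, 1, 1]].

Note the characteristic polynomial does not split into linear factors over ℚ, so A has no Jordan form over ℚ; the rational canonical form exists over any field.

R = [[0, 0, 0, 0, 6], [1, 0, 0, 0, 25], [0, 1, 0, 0, 3], [0, 0, 1, 0, 2], [0, 0, 0, 1, 1]]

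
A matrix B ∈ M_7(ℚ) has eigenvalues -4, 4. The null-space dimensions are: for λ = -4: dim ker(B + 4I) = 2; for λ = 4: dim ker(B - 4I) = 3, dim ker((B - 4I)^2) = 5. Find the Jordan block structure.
λ = -4: successive nullity increments [2] count blocks of size ≥ k; block sizes are [1, 1].
λ = 4: successive nullity increments [3, 2] count blocks of size ≥ k; block sizes are [2, 2, 1].

Jordan blocks: (-4, 1), (-4, 1), (4, 2), (4, 2), (4, 1)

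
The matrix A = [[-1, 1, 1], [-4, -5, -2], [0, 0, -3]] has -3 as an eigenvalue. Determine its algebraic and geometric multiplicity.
algebraic multiplicity 3, geometric multiplicity 2

The characteristic polynomial is (x + 3)^3, so the factor x + 3 appears with exponent 3: the algebraic multiplicity is 3.

rank(A + 3I) = 1, so the eigenspace has dimension 3 - 1 = 2: the geometric multiplicity is 2.

Since 2 < 3, A is not diagonalizable.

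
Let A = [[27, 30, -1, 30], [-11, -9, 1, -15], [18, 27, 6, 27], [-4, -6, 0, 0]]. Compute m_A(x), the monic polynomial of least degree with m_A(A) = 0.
The characteristic polynomial factors as (x - 6)^4. The minimal polynomial is ∏(x - λ)^{k_λ} where k_λ is the size of the largest Jordan block at λ.

For λ = 6: rank(A - 6I) = 2, and the largest Jordan block has size 3 (the smallest k with rank((A - 6I)^k) = rank((A - 6I)^(k+1))).

So m_A(x) = (x - 6)^3.

m_A(x) = (x - 6)^3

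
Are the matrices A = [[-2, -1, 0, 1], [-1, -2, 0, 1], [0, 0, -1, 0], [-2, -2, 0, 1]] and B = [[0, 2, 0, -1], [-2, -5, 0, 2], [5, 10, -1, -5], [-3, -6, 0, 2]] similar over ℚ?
Yes.

Two matrices over a field are similar if and only if they have the same invariant factors.

Both A and B have characteristic polynomial (x + 1)^4 and minimal polynomial (x + 1)^2. Computing further, both have invariant factors x + 1, x + 1, (x + 1)^2. Hence A and B are similar.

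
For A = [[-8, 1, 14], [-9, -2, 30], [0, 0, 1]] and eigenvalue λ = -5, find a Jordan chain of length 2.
We seek v_1 ∈ ker((A + 5I)^2) \ ker(A + 5I), then set v_{i+1} = (A + 5I) v_i.

One such chain is v_1 = [[1, 2, 0]]^T, v_2 = [[-1, -3, 0]]^T. Check: (A + 5I) v_2 = [[0, 0, 0]]^T = 0.

v_1 = [[1, 2, 0]]^T, v_2 = [[-1, -3, 0]]^T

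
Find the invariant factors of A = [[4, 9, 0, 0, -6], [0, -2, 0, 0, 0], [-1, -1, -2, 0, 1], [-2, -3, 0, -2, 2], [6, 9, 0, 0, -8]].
x + 2, (x + 2)^2, (x + 2)^2

The Jordan structure of A has elementary divisors (x + 2)^2, (x + 2)^2, (x + 2). Arranging the block sizes at each eigenvalue in decreasing order and taking row products gives the invariant factors.

Invariant factors (smallest first, each dividing the next): x + 2, (x + 2)^2, (x + 2)^2.

Check: the last factor (x + 2)^2 is the minimal polynomial, and the product (x + 2)^5 is the characteristic polynomial.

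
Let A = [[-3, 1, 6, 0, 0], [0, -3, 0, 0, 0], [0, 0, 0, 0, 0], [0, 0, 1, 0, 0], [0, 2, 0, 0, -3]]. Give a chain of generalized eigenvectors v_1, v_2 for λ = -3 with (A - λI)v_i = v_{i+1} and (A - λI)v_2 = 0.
We seek v_1 ∈ ker((A + 3I)^2) \ ker(A + 3I), then set v_{i+1} = (A + 3I) v_i.

One such chain is v_1 = [[0, 1, 0, 0, 0]]^T, v_2 = [[1, 0, 0, 0, 2]]^T. Check: (A + 3I) v_2 = [[0, 0, 0, 0, 0]]^T = 0.

v_1 = [[0, 1, 0, 0, 0]]^T, v_2 = [[1, 0, 0, 0, 2]]^T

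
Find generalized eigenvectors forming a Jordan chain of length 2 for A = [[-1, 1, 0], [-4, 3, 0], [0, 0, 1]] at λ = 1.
We seek v_1 ∈ ker((A - I)^2) \ ker(A - I), then set v_{i+1} = (A - I) v_i.

One such chain is v_1 = [[1, 1, 0]]^T, v_2 = [[-1, -2, 0]]^T. Check: (A - I) v_2 = [[0, 0, 0]]^T = 0.

v_1 = [[1, 1, 0]]^T, v_2 = [[-1, -2, 0]]^T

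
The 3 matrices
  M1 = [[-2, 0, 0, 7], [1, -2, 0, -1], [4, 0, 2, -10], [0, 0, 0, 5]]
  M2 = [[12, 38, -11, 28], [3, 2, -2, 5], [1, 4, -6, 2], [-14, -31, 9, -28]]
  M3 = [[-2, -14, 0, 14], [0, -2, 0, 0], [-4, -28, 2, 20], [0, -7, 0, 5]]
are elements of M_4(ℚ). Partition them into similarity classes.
Characteristic polynomials: χ_{M1} = (x - 5)(x - 2)(x + 2)^2, χ_{M2} = (x + 5)^4, χ_{M3} = (x - 5)(x - 2)(x + 2)^2.

{M1}: invariant factors (x - 5)(x - 2)(x + 2)^2.

{M2}: invariant factors (x + 5)^2, (x + 5)^2.

{M3}: invariant factors x + 2, (x - 5)(x - 2)(x + 2).

Matrices are similar if and only if their invariant-factor lists agree; the partition into similarity classes is {M1}, {M2}, {M3}.

3 classes: {M1}, {M2}, {M3}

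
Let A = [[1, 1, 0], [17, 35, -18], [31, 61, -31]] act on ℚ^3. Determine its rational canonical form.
R = [[0, 0, -18], [1, 0, 0], [0, 1, 5]]

The invariant factors of A (the non-unit diagonal entries of the Smith normal form of xI - A over ℚ[x]) are (x - 3)(x^2 - 2x - 6), each dividing the next. The characteristic polynomial is their product, (x - 3)(x^2 - 2x - 6).

The rational canonical form is the block-diagonal matrix of companion matrices C(f_i):
R = [[0, 0, -18], [1, 0, 0], [0, 1, 5]].

Note the characteristic polynomial does not split into linear factors over ℚ, so A has no Jordan form over ℚ; the rational canonical form exists over any field.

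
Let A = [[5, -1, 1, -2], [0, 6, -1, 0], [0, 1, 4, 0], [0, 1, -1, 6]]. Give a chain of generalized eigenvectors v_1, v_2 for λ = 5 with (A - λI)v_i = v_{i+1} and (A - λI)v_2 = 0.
v_1 = [[0, 1, 0, -1]]^T, v_2 = [[1, 1, 1, 0]]^T

We seek v_1 ∈ ker((A - 5I)^2) \ ker(A - 5I), then set v_{i+1} = (A - 5I) v_i.

One such chain is v_1 = [[0, 1, 0, -1]]^T, v_2 = [[1, 1, 1, 0]]^T. Check: (A - 5I) v_2 = [[0, 0, 0, 0]]^T = 0.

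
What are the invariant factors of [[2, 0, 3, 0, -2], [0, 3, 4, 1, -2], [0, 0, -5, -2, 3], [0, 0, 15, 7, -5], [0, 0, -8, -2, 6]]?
(x - 3)^3(x - 2)^2

The Jordan structure of A has elementary divisors (x - 2)^2, (x - 3)^3. Arranging the block sizes at each eigenvalue in decreasing order and taking row products gives the invariant factors.

Invariant factors (smallest first, each dividing the next): (x - 3)^3(x - 2)^2.

Check: the last factor (x - 3)^3(x - 2)^2 is the minimal polynomial, and the product (x - 3)^3(x - 2)^2 is the characteristic polynomial.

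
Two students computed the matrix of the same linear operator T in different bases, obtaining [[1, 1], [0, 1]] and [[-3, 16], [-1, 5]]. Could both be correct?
Yes.

Two matrices over a field are similar if and only if they have the same invariant factors.

Both A and B have characteristic polynomial (x - 1)^2 and minimal polynomial (x - 1)^2. Computing further, both have invariant factors (x - 1)^2. Hence A and B are similar.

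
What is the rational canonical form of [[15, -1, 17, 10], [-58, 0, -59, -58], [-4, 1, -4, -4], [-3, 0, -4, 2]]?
R = [[5, 0, 0, 0], [0, 0, 0, -50], [0, 1, 0, -5], [0, 0, 1, 8]]

The invariant factors of A (the non-unit diagonal entries of the Smith normal form of xI - A over ℚ[x]) are x - 5, (x - 5)^2(x + 2), each dividing the next. The characteristic polynomial is their product, (x - 5)^3(x + 2).

The rational canonical form is the block-diagonal matrix of companion matrices C(f_i):
R = [[5, 0, 0, 0], [0, 0, 0, -50], [0, 1, 0, -5], [0, 0, 1, 8]].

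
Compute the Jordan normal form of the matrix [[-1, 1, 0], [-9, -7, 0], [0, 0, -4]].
J = [[-4, 1, 0], [0, -4, 0], [0, 0, -4]]

The characteristic polynomial is det(xI - A) = (x + 4)^3, so the eigenvalues are -4 (algebraic multiplicity 3).

For λ = -4: rank(A + 4I) = 1, rank((A + 4I)^2) = 0. The eigenspace has dimension 3 - 1 = 2, so there are 2 Jordan blocks; the rank sequence gives block sizes [2, 1].

Assembling the blocks gives the Jordan form J above.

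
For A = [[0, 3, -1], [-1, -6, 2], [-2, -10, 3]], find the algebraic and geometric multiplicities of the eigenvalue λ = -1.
algebraic multiplicity 3, geometric multiplicity 1

The characteristic polynomial is (x + 1)^3, so the factor x + 1 appears with exponent 3: the algebraic multiplicity is 3.

rank(A + I) = 2, so the eigenspace has dimension 3 - 2 = 1: the geometric multiplicity is 1.

Since 1 < 3, A is not diagonalizable.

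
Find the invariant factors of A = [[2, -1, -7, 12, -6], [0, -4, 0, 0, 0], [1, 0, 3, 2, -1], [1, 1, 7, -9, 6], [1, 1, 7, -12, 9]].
x - 3, (x - 3)^2(x + 4)^2

The Jordan structure of A has elementary divisors (x + 4)^2, (x - 3)^2, (x - 3). Arranging the block sizes at each eigenvalue in decreasing order and taking row products gives the invariant factors.

Invariant factors (smallest first, each dividing the next): x - 3, (x - 3)^2(x + 4)^2.

Check: the last factor (x - 3)^2(x + 4)^2 is the minimal polynomial, and the product (x - 3)^3(x + 4)^2 is the characteristic polynomial.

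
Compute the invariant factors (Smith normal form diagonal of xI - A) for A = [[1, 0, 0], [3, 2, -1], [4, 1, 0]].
(x - 1)^3

The Jordan structure of A has elementary divisors (x - 1)^3. Arranging the block sizes at each eigenvalue in decreasing order and taking row products gives the invariant factors.

Invariant factors (smallest first, each dividing the next): (x - 1)^3.

Check: the last factor (x - 1)^3 is the minimal polynomial, and the product (x - 1)^3 is the characteristic polynomial.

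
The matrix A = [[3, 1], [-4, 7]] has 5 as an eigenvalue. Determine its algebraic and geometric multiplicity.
The characteristic polynomial is (x - 5)^2, so the factor x - 5 appears with exponent 2: the algebraic multiplicity is 2.

rank(A - 5I) = 1, so the eigenspace has dimension 2 - 1 = 1: the geometric multiplicity is 1.

Since 1 < 2, A is not diagonalizable.

algebraic multiplicity 2, geometric multiplicity 1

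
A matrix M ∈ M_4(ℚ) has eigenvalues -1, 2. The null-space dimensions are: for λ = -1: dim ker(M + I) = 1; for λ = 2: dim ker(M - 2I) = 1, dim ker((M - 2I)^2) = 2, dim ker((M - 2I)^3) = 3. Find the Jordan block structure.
λ = -1: successive nullity increments [1] count blocks of size ≥ k; block sizes are [1].
λ = 2: successive nullity increments [1, 1, 1] count blocks of size ≥ k; block sizes are [3].

Jordan blocks: (-1, 1), (2, 3)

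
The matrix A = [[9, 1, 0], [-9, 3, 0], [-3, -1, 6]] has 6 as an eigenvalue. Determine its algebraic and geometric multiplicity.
The characteristic polynomial is (x - 6)^3, so the factor x - 6 appears with exponent 3: the algebraic multiplicity is 3.

rank(A - 6I) = 1, so the eigenspace has dimension 3 - 1 = 2: the geometric multiplicity is 2.

Since 2 < 3, A is not diagonalizable.

algebraic multiplicity 3, geometric multiplicity 2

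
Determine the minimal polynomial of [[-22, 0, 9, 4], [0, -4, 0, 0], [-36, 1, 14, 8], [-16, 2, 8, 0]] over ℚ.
m_A(x) = x(x + 4)^3

The characteristic polynomial factors as x(x + 4)^3. The minimal polynomial is ∏(x - λ)^{k_λ} where k_λ is the size of the largest Jordan block at λ.

For λ = -4: rank(A + 4I) = 3, and the largest Jordan block has size 3 (the smallest k with rank((A + 4I)^k) = rank((A + 4I)^(k+1))).
For λ = 0: rank(A) = 3, and the largest Jordan block has size 1 (the smallest k with rank(A^k) = rank(A^(k+1))).

So m_A(x) = x(x + 4)^3.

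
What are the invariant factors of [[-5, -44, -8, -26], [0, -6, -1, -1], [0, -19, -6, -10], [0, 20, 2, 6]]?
x + 5, (x - 4)(x + 5)^2

The Jordan structure of A has elementary divisors (x + 5)^2, (x + 5), (x - 4). Arranging the block sizes at each eigenvalue in decreasing order and taking row products gives the invariant factors.

Invariant factors (smallest first, each dividing the next): x + 5, (x - 4)(x + 5)^2.

Check: the last factor (x - 4)(x + 5)^2 is the minimal polynomial, and the product (x - 4)(x + 5)^3 is the characteristic polynomial.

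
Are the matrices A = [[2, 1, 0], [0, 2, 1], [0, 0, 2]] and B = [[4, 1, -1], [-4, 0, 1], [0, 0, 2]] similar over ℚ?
Yes.

Two matrices over a field are similar if and only if they have the same invariant factors.

Both A and B have characteristic polynomial (x - 2)^3 and minimal polynomial (x - 2)^3. Computing further, both have invariant factors (x - 2)^3. Hence A and B are similar.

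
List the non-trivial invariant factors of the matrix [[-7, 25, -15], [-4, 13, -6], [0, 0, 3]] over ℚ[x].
x - 3, (x - 3)^2

The Jordan structure of A has elementary divisors (x - 3)^2, (x - 3). Arranging the block sizes at each eigenvalue in decreasing order and taking row products gives the invariant factors.

Invariant factors (smallest first, each dividing the next): x - 3, (x - 3)^2.

Check: the last factor (x - 3)^2 is the minimal polynomial, and the product (x - 3)^3 is the characteristic polynomial.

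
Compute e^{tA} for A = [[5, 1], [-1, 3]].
A has Jordan form J = [[4, 1], [0, 4]] with A = PJP^{-1}, so e^{tA} = P e^{tJ} P^{-1}.

For a Jordan block J_k(λ), e^{tJ_k(λ)} = e^{λt} · (I + tN + t^2 N^2/2! + ... + t^{k-1} N^{k-1}/(k-1)!) where N is the nilpotent superdiagonal part.

Assembling the blocks and conjugating back gives the entries of e^{tA} as shown above.

e^{tA} = [[(t + 1)*e^{4*t}, t*e^{4*t}], [-t*e^{4*t}, (1 - t)*e^{4*t}]]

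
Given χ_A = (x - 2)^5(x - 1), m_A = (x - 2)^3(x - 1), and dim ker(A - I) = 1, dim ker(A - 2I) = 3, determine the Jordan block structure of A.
Jordan blocks: (1, 1), (2, 3), (2, 1), (2, 1)

λ = 1: algebraic multiplicity 1 (exponent in χ_A), largest block size 1 (exponent in m_A), 1 block (geometric multiplicity). This forces block sizes [1].
λ = 2: algebraic multiplicity 5 (exponent in χ_A), largest block size 3 (exponent in m_A), 3 blocks (geometric multiplicity). These force block sizes [3, 1, 1].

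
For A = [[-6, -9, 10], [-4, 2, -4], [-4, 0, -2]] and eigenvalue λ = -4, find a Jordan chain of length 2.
We seek v_1 ∈ ker((A + 4I)^2) \ ker(A + 4I), then set v_{i+1} = (A + 4I) v_i.

One such chain is v_1 = [[1, 3, 3]]^T, v_2 = [[1, 2, 2]]^T. Check: (A + 4I) v_2 = [[0, 0, 0]]^T = 0.

v_1 = [[1, 3, 3]]^T, v_2 = [[1, 2, 2]]^T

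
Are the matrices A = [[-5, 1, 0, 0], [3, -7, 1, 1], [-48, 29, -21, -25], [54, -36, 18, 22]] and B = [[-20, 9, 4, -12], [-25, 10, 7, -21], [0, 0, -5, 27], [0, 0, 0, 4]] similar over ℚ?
Two matrices over a field are similar if and only if they have the same invariant factors.

Both A and B have characteristic polynomial (x - 4)(x + 5)^3 and minimal polynomial (x - 4)(x + 5)^3. Computing further, both have invariant factors (x - 4)(x + 5)^3. Hence A and B are similar.

Yes.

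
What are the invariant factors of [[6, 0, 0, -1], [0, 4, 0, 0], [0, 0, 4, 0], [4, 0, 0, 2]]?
The Jordan structure of A has elementary divisors (x - 4)^2, (x - 4), (x - 4). Arranging the block sizes at each eigenvalue in decreasing order and taking row products gives the invariant factors.

Invariant factors (smallest first, each dividing the next): x - 4, x - 4, (x - 4)^2.

Check: the last factor (x - 4)^2 is the minimal polynomial, and the product (x - 4)^4 is the characteristic polynomial.

x - 4, x - 4, (x - 4)^2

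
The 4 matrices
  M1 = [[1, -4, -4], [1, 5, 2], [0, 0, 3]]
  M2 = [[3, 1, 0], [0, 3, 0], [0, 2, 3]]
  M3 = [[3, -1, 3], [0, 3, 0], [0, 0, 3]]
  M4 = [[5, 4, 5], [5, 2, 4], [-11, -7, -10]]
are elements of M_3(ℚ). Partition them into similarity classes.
Characteristic polynomials: χ_{M1} = (x - 3)^3, χ_{M2} = (x - 3)^3, χ_{M3} = (x - 3)^3, χ_{M4} = (x + 1)^3.

{M1, M2, M3}: invariant factors x - 3, (x - 3)^2.

{M4}: invariant factors (x + 1)^3.

Matrices are similar if and only if their invariant-factor lists agree; the partition into similarity classes is {M1, M2, M3}, {M4}.

2 classes: {M1, M2, M3}, {M4}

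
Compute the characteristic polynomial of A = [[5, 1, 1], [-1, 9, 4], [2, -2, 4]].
xI - A = [[x - 5, -1, -1], [1, x - 9, -4], [-2, 2, x - 4]].

Expanding det(xI - A) along the first row:
det(xI - A) = + (x - 5)·det([[x - 9, -4], [2, x - 4]]) - (-1)·det([[1, -4], [-2, x - 4]]) + (-1)·det([[1, x - 9], [-2, 2]]).

Evaluating gives χ_A(x) = x^3 - 18x^2 + 108x - 216 = (x - 6)^3.

χ_A(x) = (x - 6)^3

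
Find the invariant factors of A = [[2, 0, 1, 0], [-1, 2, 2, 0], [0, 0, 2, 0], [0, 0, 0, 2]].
The Jordan structure of A has elementary divisors (x - 2)^3, (x - 2). Arranging the block sizes at each eigenvalue in decreasing order and taking row products gives the invariant factors.

Invariant factors (smallest first, each dividing the next): x - 2, (x - 2)^3.

Check: the last factor (x - 2)^3 is the minimal polynomial, and the product (x - 2)^4 is the characteristic polynomial.

x - 2, (x - 2)^3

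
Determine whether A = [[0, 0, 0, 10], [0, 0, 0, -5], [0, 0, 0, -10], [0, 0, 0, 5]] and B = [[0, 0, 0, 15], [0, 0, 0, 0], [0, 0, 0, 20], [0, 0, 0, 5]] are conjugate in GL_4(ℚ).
Yes.

Two matrices over a field are similar if and only if they have the same invariant factors.

Both A and B have characteristic polynomial x^3(x - 5) and minimal polynomial x(x - 5). Computing further, both have invariant factors x, x, x(x - 5). Hence A and B are similar.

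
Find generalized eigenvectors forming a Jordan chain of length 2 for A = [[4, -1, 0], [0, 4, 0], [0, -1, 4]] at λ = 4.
v_1 = [[-3, 1, -4]]^T, v_2 = [[-1, 0, -1]]^T

We seek v_1 ∈ ker((A - 4I)^2) \ ker(A - 4I), then set v_{i+1} = (A - 4I) v_i.

One such chain is v_1 = [[-3, 1, -4]]^T, v_2 = [[-1, 0, -1]]^T. Check: (A - 4I) v_2 = [[0, 0, 0]]^T = 0.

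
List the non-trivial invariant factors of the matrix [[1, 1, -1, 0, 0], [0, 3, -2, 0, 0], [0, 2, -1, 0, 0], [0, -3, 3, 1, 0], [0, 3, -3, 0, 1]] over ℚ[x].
x - 1, x - 1, x - 1, (x - 1)^2

The Jordan structure of A has elementary divisors (x - 1)^2, (x - 1), (x - 1), (x - 1). Arranging the block sizes at each eigenvalue in decreasing order and taking row products gives the invariant factors.

Invariant factors (smallest first, each dividing the next): x - 1, x - 1, x - 1, (x - 1)^2.

Check: the last factor (x - 1)^2 is the minimal polynomial, and the product (x - 1)^5 is the characteristic polynomial.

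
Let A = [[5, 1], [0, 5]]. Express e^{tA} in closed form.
e^{tA} = [[e^{5*t}, t*e^{5*t}], [0, e^{5*t}]]

A has Jordan form J = [[5, 1], [0, 5]] with A = PJP^{-1}, so e^{tA} = P e^{tJ} P^{-1}.

For a Jordan block J_k(λ), e^{tJ_k(λ)} = e^{λt} · (I + tN + t^2 N^2/2! + ... + t^{k-1} N^{k-1}/(k-1)!) where N is the nilpotent superdiagonal part.

Assembling the blocks and conjugating back gives the entries of e^{tA} as shown above.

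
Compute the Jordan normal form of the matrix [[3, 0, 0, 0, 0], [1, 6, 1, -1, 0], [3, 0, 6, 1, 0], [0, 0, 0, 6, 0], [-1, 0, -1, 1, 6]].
The characteristic polynomial is det(xI - A) = (x - 6)^4(x - 3), so the eigenvalues are 3 (algebraic multiplicity 1), 6 (algebraic multiplicity 4).

For λ = 3: algebraic multiplicity 1 gives one 1×1 block.

For λ = 6: rank(A - 6I) = 3, rank((A - 6I)^2) = 2, rank((A - 6I)^3) = 1. The eigenspace has dimension 5 - 3 = 2, so there are 2 Jordan blocks; the rank sequence gives block sizes [3, 1].

Assembling the blocks gives the Jordan form J above.

J = [[3, 0, 0, 0, 0], [0, 6, 1, 0, 0], [0, 0, 6, 1, 0], [0, 0, 0, 6, 0], [0, 0, 0, 0, 6]]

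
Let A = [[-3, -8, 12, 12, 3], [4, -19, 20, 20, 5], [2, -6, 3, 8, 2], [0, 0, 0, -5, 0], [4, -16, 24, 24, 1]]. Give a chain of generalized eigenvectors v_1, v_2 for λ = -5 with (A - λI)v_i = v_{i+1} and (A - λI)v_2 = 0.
v_1 = [[0, 1, 1, 0, -1]]^T, v_2 = [[1, 1, 0, 0, 2]]^T

We seek v_1 ∈ ker((A + 5I)^2) \ ker(A + 5I), then set v_{i+1} = (A + 5I) v_i.

One such chain is v_1 = [[0, 1, 1, 0, -1]]^T, v_2 = [[1, 1, 0, 0, 2]]^T. Check: (A + 5I) v_2 = [[0, 0, 0, 0, 0]]^T = 0.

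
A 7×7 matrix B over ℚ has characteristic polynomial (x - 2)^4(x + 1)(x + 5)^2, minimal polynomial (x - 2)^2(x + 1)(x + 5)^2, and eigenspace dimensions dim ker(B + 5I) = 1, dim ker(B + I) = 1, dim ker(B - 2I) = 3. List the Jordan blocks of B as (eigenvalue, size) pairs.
λ = -5: algebraic multiplicity 2 (exponent in χ_B), largest block size 2 (exponent in m_B), 1 block (geometric multiplicity). This forces block sizes [2].
λ = -1: algebraic multiplicity 1 (exponent in χ_B), largest block size 1 (exponent in m_B), 1 block (geometric multiplicity). This forces block sizes [1].
λ = 2: algebraic multiplicity 4 (exponent in χ_B), largest block size 2 (exponent in m_B), 3 blocks (geometric multiplicity). These force block sizes [2, 1, 1].

Jordan blocks: (-5, 2), (-1, 1), (2, 2), (2, 1), (2, 1)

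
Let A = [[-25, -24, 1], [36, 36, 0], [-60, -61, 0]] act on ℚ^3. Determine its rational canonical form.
The invariant factors of A (the non-unit diagonal entries of the Smith normal form of xI - A over ℚ[x]) are (x - 6)^2(x + 1), each dividing the next. The characteristic polynomial is their product, (x - 6)^2(x + 1).

The rational canonical form is the block-diagonal matrix of companion matrices C(f_i):
R = [[0, 0, -36], [1, 0, -24], [0, 1, 11]].

R = [[0, 0, -36], [1, 0, -24], [0, 1, 11]]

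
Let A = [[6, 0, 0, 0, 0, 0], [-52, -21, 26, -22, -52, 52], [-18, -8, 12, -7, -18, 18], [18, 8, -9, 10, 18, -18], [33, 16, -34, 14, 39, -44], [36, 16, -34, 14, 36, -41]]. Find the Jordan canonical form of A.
J = [[-5, 0, 0, 0, 0, 0], [0, -5, 0, 0, 0, 0], [0, 0, 3, 1, 0, 0], [0, 0, 0, 3, 0, 0], [0, 0, 0, 0, 3, 0], [0, 0, 0, 0, 0, 6]]

The characteristic polynomial is det(xI - A) = (x - 6)(x - 3)^3(x + 5)^2, so the eigenvalues are -5 (algebraic multiplicity 2), 3 (algebraic multiplicity 3), 6 (algebraic multiplicity 1).

For λ = -5: rank(A + 5I) = 4. The eigenspace has dimension 6 - 4 = 2, so there are 2 Jordan blocks; the rank sequence gives block sizes [1, 1].

For λ = 3: rank(A - 3I) = 4, rank((A - 3I)^2) = 3. The eigenspace has dimension 6 - 4 = 2, so there are 2 Jordan blocks; the rank sequence gives block sizes [2, 1].

For λ = 6: algebraic multiplicity 1 gives one 1×1 block.

Assembling the blocks gives the Jordan form J above.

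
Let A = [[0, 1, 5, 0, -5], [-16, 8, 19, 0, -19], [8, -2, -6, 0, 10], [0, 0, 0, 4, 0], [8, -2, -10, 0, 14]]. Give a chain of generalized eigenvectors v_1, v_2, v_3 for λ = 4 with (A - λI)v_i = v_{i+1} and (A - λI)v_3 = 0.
We seek v_1 ∈ ker((A - 4I)^3) \ ker((A - 4I)^2), then set v_{i+1} = (A - 4I) v_i.

One such chain is v_1 = [[-2, -3, 0, 0, 1]]^T, v_2 = [[0, 1, 0, 0, 0]]^T, v_3 = [[1, 4, -2, 0, -2]]^T. Check: (A - 4I) v_3 = [[0, 0, 0, 0, 0]]^T = 0.

v_1 = [[-2, -3, 0, 0, 1]]^T, v_2 = [[0, 1, 0, 0, 0]]^T, v_3 = [[1, 4, -2, 0, -2]]^T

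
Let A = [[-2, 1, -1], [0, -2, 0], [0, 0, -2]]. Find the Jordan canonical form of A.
J = [[-2, 1, 0], [0, -2, 0], [0, 0, -2]]

The characteristic polynomial is det(xI - A) = (x + 2)^3, so the eigenvalues are -2 (algebraic multiplicity 3).

For λ = -2: rank(A + 2I) = 1, rank((A + 2I)^2) = 0. The eigenspace has dimension 3 - 1 = 2, so there are 2 Jordan blocks; the rank sequence gives block sizes [2, 1].

Assembling the blocks gives the Jordan form J above.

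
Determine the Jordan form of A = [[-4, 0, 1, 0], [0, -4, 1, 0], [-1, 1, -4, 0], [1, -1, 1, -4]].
J = [[-4, 1, 0, 0], [0, -4, 1, 0], [0, 0, -4, 0], [0, 0, 0, -4]]

The characteristic polynomial is det(xI - A) = (x + 4)^4, so the eigenvalues are -4 (algebraic multiplicity 4).

For λ = -4: rank(A + 4I) = 2, rank((A + 4I)^2) = 1, rank((A + 4I)^3) = 0. The eigenspace has dimension 4 - 2 = 2, so there are 2 Jordan blocks; the rank sequence gives block sizes [3, 1].

Assembling the blocks gives the Jordan form J above.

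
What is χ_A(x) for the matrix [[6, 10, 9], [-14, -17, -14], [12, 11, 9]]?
xI - A = [[x - 6, -10, -9], [14, x + 17, 14], [-12, -11, x - 9]].

Expanding det(xI - A) along the first row:
det(xI - A) = + (x - 6)·det([[x + 17, 14], [-11, x - 9]]) - (-10)·det([[14, 14], [-12, x - 9]]) + (-9)·det([[14, x + 17], [-12, -11]]).

Evaluating gives χ_A(x) = x^3 + 2x^2 - 15x - 36 = (x - 4)(x + 3)^2.

χ_A(x) = (x - 4)(x + 3)^2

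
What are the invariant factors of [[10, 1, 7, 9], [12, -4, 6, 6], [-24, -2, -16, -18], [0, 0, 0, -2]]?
The Jordan structure of A has elementary divisors (x + 4)^2, (x + 2), (x + 2). Arranging the block sizes at each eigenvalue in decreasing order and taking row products gives the invariant factors.

Invariant factors (smallest first, each dividing the next): x + 2, (x + 2)(x + 4)^2.

Check: the last factor (x + 2)(x + 4)^2 is the minimal polynomial, and the product (x + 2)^2(x + 4)^2 is the characteristic polynomial.

x + 2, (x + 2)(x + 4)^2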